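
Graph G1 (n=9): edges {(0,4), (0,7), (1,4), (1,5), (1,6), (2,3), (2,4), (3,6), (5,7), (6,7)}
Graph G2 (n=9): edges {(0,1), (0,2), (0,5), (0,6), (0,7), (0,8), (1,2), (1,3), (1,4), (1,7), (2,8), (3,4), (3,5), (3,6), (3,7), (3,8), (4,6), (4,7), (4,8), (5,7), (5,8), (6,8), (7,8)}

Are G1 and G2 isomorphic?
No, not isomorphic

The graphs are NOT isomorphic.

Degrees in G1: deg(0)=2, deg(1)=3, deg(2)=2, deg(3)=2, deg(4)=3, deg(5)=2, deg(6)=3, deg(7)=3, deg(8)=0.
Sorted degree sequence of G1: [3, 3, 3, 3, 2, 2, 2, 2, 0].
Degrees in G2: deg(0)=6, deg(1)=5, deg(2)=3, deg(3)=6, deg(4)=5, deg(5)=4, deg(6)=4, deg(7)=6, deg(8)=7.
Sorted degree sequence of G2: [7, 6, 6, 6, 5, 5, 4, 4, 3].
The (sorted) degree sequence is an isomorphism invariant, so since G1 and G2 have different degree sequences they cannot be isomorphic.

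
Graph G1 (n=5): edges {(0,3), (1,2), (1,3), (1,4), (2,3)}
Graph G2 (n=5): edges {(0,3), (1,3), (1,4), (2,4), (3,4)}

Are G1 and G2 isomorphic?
Yes, isomorphic

The graphs are isomorphic.
One valid mapping φ: V(G1) → V(G2): 0→0, 1→4, 2→1, 3→3, 4→2

Verify φ preserves adjacency — for each edge of G1, its image is an edge of G2:
  (0,3) → (φ(0),φ(3)) = (0,3) ∈ E(G2) ✓
  (1,2) → (φ(1),φ(2)) = (1,4) ∈ E(G2) ✓
  (1,3) → (φ(1),φ(3)) = (3,4) ∈ E(G2) ✓
  (1,4) → (φ(1),φ(4)) = (2,4) ∈ E(G2) ✓
  (2,3) → (φ(2),φ(3)) = (1,3) ∈ E(G2) ✓
All 5 edges of G1 map to edges of G2, and |E(G1)| = |E(G2)| = 5, so φ is a bijection on edges as well as vertices. Hence G1 ≅ G2.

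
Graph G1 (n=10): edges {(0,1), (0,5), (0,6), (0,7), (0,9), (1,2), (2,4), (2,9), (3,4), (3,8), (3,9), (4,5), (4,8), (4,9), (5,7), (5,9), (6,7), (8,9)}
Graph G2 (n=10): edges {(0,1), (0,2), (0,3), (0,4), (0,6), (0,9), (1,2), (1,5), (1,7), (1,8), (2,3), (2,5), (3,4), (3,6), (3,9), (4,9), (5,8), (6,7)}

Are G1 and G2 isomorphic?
Yes, isomorphic

The graphs are isomorphic.
One valid mapping φ: V(G1) → V(G2): 0→1, 1→7, 2→6, 3→4, 4→3, 5→2, 6→8, 7→5, 8→9, 9→0

Verify φ preserves adjacency — for each edge of G1, its image is an edge of G2:
  (0,1) → (φ(0),φ(1)) = (1,7) ∈ E(G2) ✓
  (0,5) → (φ(0),φ(5)) = (1,2) ∈ E(G2) ✓
  (0,6) → (φ(0),φ(6)) = (1,8) ∈ E(G2) ✓
  (0,7) → (φ(0),φ(7)) = (1,5) ∈ E(G2) ✓
  (0,9) → (φ(0),φ(9)) = (0,1) ∈ E(G2) ✓
  (1,2) → (φ(1),φ(2)) = (6,7) ∈ E(G2) ✓
  (2,4) → (φ(2),φ(4)) = (3,6) ∈ E(G2) ✓
  (2,9) → (φ(2),φ(9)) = (0,6) ∈ E(G2) ✓
  (3,4) → (φ(3),φ(4)) = (3,4) ∈ E(G2) ✓
  (3,8) → (φ(3),φ(8)) = (4,9) ∈ E(G2) ✓
  (3,9) → (φ(3),φ(9)) = (0,4) ∈ E(G2) ✓
  (4,5) → (φ(4),φ(5)) = (2,3) ∈ E(G2) ✓
  (4,8) → (φ(4),φ(8)) = (3,9) ∈ E(G2) ✓
  (4,9) → (φ(4),φ(9)) = (0,3) ∈ E(G2) ✓
  (5,7) → (φ(5),φ(7)) = (2,5) ∈ E(G2) ✓
  (5,9) → (φ(5),φ(9)) = (0,2) ∈ E(G2) ✓
  (6,7) → (φ(6),φ(7)) = (5,8) ∈ E(G2) ✓
  (8,9) → (φ(8),φ(9)) = (0,9) ∈ E(G2) ✓
All 18 edges of G1 map to edges of G2, and |E(G1)| = |E(G2)| = 18, so φ is a bijection on edges as well as vertices. Hence G1 ≅ G2.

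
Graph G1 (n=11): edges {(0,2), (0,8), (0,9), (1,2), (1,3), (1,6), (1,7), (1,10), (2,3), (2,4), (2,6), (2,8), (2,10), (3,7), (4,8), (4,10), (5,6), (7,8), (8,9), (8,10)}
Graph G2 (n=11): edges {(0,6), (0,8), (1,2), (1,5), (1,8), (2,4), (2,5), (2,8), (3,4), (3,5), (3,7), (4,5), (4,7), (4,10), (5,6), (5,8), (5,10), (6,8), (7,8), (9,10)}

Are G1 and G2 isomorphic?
Yes, isomorphic

The graphs are isomorphic.
One valid mapping φ: V(G1) → V(G2): 0→6, 1→4, 2→5, 3→3, 4→1, 5→9, 6→10, 7→7, 8→8, 9→0, 10→2

Verify φ preserves adjacency — for each edge of G1, its image is an edge of G2:
  (0,2) → (φ(0),φ(2)) = (5,6) ∈ E(G2) ✓
  (0,8) → (φ(0),φ(8)) = (6,8) ∈ E(G2) ✓
  (0,9) → (φ(0),φ(9)) = (0,6) ∈ E(G2) ✓
  (1,2) → (φ(1),φ(2)) = (4,5) ∈ E(G2) ✓
  (1,3) → (φ(1),φ(3)) = (3,4) ∈ E(G2) ✓
  (1,6) → (φ(1),φ(6)) = (4,10) ∈ E(G2) ✓
  (1,7) → (φ(1),φ(7)) = (4,7) ∈ E(G2) ✓
  (1,10) → (φ(1),φ(10)) = (2,4) ∈ E(G2) ✓
  (2,3) → (φ(2),φ(3)) = (3,5) ∈ E(G2) ✓
  (2,4) → (φ(2),φ(4)) = (1,5) ∈ E(G2) ✓
  (2,6) → (φ(2),φ(6)) = (5,10) ∈ E(G2) ✓
  (2,8) → (φ(2),φ(8)) = (5,8) ∈ E(G2) ✓
  (2,10) → (φ(2),φ(10)) = (2,5) ∈ E(G2) ✓
  (3,7) → (φ(3),φ(7)) = (3,7) ∈ E(G2) ✓
  (4,8) → (φ(4),φ(8)) = (1,8) ∈ E(G2) ✓
  (4,10) → (φ(4),φ(10)) = (1,2) ∈ E(G2) ✓
  (5,6) → (φ(5),φ(6)) = (9,10) ∈ E(G2) ✓
  (7,8) → (φ(7),φ(8)) = (7,8) ∈ E(G2) ✓
  (8,9) → (φ(8),φ(9)) = (0,8) ∈ E(G2) ✓
  (8,10) → (φ(8),φ(10)) = (2,8) ∈ E(G2) ✓
All 20 edges of G1 map to edges of G2, and |E(G1)| = |E(G2)| = 20, so φ is a bijection on edges as well as vertices. Hence G1 ≅ G2.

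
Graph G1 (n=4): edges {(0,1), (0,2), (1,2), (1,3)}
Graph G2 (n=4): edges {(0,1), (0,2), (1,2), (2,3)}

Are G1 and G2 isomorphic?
Yes, isomorphic

The graphs are isomorphic.
One valid mapping φ: V(G1) → V(G2): 0→1, 1→2, 2→0, 3→3

Verify φ preserves adjacency — for each edge of G1, its image is an edge of G2:
  (0,1) → (φ(0),φ(1)) = (1,2) ∈ E(G2) ✓
  (0,2) → (φ(0),φ(2)) = (0,1) ∈ E(G2) ✓
  (1,2) → (φ(1),φ(2)) = (0,2) ∈ E(G2) ✓
  (1,3) → (φ(1),φ(3)) = (2,3) ∈ E(G2) ✓
All 4 edges of G1 map to edges of G2, and |E(G1)| = |E(G2)| = 4, so φ is a bijection on edges as well as vertices. Hence G1 ≅ G2.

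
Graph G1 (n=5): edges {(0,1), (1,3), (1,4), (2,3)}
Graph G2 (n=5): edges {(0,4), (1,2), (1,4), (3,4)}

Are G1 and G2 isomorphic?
Yes, isomorphic

The graphs are isomorphic.
One valid mapping φ: V(G1) → V(G2): 0→3, 1→4, 2→2, 3→1, 4→0

Verify φ preserves adjacency — for each edge of G1, its image is an edge of G2:
  (0,1) → (φ(0),φ(1)) = (3,4) ∈ E(G2) ✓
  (1,3) → (φ(1),φ(3)) = (1,4) ∈ E(G2) ✓
  (1,4) → (φ(1),φ(4)) = (0,4) ∈ E(G2) ✓
  (2,3) → (φ(2),φ(3)) = (1,2) ∈ E(G2) ✓
All 4 edges of G1 map to edges of G2, and |E(G1)| = |E(G2)| = 4, so φ is a bijection on edges as well as vertices. Hence G1 ≅ G2.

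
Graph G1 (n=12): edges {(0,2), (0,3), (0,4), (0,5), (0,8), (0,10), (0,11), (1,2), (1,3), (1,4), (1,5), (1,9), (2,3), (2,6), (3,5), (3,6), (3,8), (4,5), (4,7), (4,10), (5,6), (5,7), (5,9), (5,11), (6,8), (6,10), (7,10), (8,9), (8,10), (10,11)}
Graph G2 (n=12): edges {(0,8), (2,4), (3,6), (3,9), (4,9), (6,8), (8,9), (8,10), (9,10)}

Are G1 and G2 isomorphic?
No, not isomorphic

The graphs are NOT isomorphic.

Connected components of G1: 1 component(s) with vertex sets [[0, 1, 2, 3, 4, 5, 6, 7, 8, 9, 10, 11]], sizes [12].
Connected components of G2: 5 component(s) with vertex sets [[1], [5], [7], [11], [0, 2, 3, 4, 6, 8, 9, 10]], sizes [1, 1, 1, 1, 8].
The number of connected components (and the multiset of component sizes) is an isomorphism invariant — an isomorphism maps each component of G1 bijectively onto a component of G2. Since G1 has 1 component(s) and G2 has 5, they cannot be isomorphic.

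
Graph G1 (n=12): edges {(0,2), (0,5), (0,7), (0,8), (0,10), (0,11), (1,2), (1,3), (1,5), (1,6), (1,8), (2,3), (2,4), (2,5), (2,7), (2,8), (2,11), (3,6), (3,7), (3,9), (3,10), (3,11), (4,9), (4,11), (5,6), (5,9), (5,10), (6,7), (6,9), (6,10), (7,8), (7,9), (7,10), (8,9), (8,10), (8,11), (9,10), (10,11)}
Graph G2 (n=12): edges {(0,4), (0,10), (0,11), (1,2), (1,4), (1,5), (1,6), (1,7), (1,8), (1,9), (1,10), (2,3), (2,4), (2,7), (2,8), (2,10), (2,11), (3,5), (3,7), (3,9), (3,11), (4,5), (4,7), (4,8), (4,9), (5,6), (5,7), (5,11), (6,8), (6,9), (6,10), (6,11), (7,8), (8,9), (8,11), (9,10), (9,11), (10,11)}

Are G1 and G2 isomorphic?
Yes, isomorphic

The graphs are isomorphic.
One valid mapping φ: V(G1) → V(G2): 0→6, 1→3, 2→11, 3→2, 4→0, 5→5, 6→7, 7→8, 8→9, 9→4, 10→1, 11→10

Verify φ preserves adjacency — for each edge of G1, its image is an edge of G2:
  (0,2) → (φ(0),φ(2)) = (6,11) ∈ E(G2) ✓
  (0,5) → (φ(0),φ(5)) = (5,6) ∈ E(G2) ✓
  (0,7) → (φ(0),φ(7)) = (6,8) ∈ E(G2) ✓
  (0,8) → (φ(0),φ(8)) = (6,9) ∈ E(G2) ✓
  (0,10) → (φ(0),φ(10)) = (1,6) ∈ E(G2) ✓
  (0,11) → (φ(0),φ(11)) = (6,10) ∈ E(G2) ✓
  (1,2) → (φ(1),φ(2)) = (3,11) ∈ E(G2) ✓
  (1,3) → (φ(1),φ(3)) = (2,3) ∈ E(G2) ✓
  (1,5) → (φ(1),φ(5)) = (3,5) ∈ E(G2) ✓
  (1,6) → (φ(1),φ(6)) = (3,7) ∈ E(G2) ✓
  (1,8) → (φ(1),φ(8)) = (3,9) ∈ E(G2) ✓
  (2,3) → (φ(2),φ(3)) = (2,11) ∈ E(G2) ✓
  (2,4) → (φ(2),φ(4)) = (0,11) ∈ E(G2) ✓
  (2,5) → (φ(2),φ(5)) = (5,11) ∈ E(G2) ✓
  (2,7) → (φ(2),φ(7)) = (8,11) ∈ E(G2) ✓
  (2,8) → (φ(2),φ(8)) = (9,11) ∈ E(G2) ✓
  (2,11) → (φ(2),φ(11)) = (10,11) ∈ E(G2) ✓
  (3,6) → (φ(3),φ(6)) = (2,7) ∈ E(G2) ✓
  (3,7) → (φ(3),φ(7)) = (2,8) ∈ E(G2) ✓
  (3,9) → (φ(3),φ(9)) = (2,4) ∈ E(G2) ✓
  (3,10) → (φ(3),φ(10)) = (1,2) ∈ E(G2) ✓
  (3,11) → (φ(3),φ(11)) = (2,10) ∈ E(G2) ✓
  (4,9) → (φ(4),φ(9)) = (0,4) ∈ E(G2) ✓
  (4,11) → (φ(4),φ(11)) = (0,10) ∈ E(G2) ✓
  (5,6) → (φ(5),φ(6)) = (5,7) ∈ E(G2) ✓
  (5,9) → (φ(5),φ(9)) = (4,5) ∈ E(G2) ✓
  (5,10) → (φ(5),φ(10)) = (1,5) ∈ E(G2) ✓
  (6,7) → (φ(6),φ(7)) = (7,8) ∈ E(G2) ✓
  (6,9) → (φ(6),φ(9)) = (4,7) ∈ E(G2) ✓
  (6,10) → (φ(6),φ(10)) = (1,7) ∈ E(G2) ✓
  (7,8) → (φ(7),φ(8)) = (8,9) ∈ E(G2) ✓
  (7,9) → (φ(7),φ(9)) = (4,8) ∈ E(G2) ✓
  (7,10) → (φ(7),φ(10)) = (1,8) ∈ E(G2) ✓
  (8,9) → (φ(8),φ(9)) = (4,9) ∈ E(G2) ✓
  (8,10) → (φ(8),φ(10)) = (1,9) ∈ E(G2) ✓
  (8,11) → (φ(8),φ(11)) = (9,10) ∈ E(G2) ✓
  (9,10) → (φ(9),φ(10)) = (1,4) ∈ E(G2) ✓
  (10,11) → (φ(10),φ(11)) = (1,10) ∈ E(G2) ✓
All 38 edges of G1 map to edges of G2, and |E(G1)| = |E(G2)| = 38, so φ is a bijection on edges as well as vertices. Hence G1 ≅ G2.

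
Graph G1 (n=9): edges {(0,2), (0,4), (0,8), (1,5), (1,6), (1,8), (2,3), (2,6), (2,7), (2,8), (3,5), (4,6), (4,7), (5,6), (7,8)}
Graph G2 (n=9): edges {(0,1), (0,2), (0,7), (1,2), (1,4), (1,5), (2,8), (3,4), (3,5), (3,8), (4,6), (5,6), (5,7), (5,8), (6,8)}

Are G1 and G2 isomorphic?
Yes, isomorphic

The graphs are isomorphic.
One valid mapping φ: V(G1) → V(G2): 0→3, 1→2, 2→5, 3→7, 4→4, 5→0, 6→1, 7→6, 8→8

Verify φ preserves adjacency — for each edge of G1, its image is an edge of G2:
  (0,2) → (φ(0),φ(2)) = (3,5) ∈ E(G2) ✓
  (0,4) → (φ(0),φ(4)) = (3,4) ∈ E(G2) ✓
  (0,8) → (φ(0),φ(8)) = (3,8) ∈ E(G2) ✓
  (1,5) → (φ(1),φ(5)) = (0,2) ∈ E(G2) ✓
  (1,6) → (φ(1),φ(6)) = (1,2) ∈ E(G2) ✓
  (1,8) → (φ(1),φ(8)) = (2,8) ∈ E(G2) ✓
  (2,3) → (φ(2),φ(3)) = (5,7) ∈ E(G2) ✓
  (2,6) → (φ(2),φ(6)) = (1,5) ∈ E(G2) ✓
  (2,7) → (φ(2),φ(7)) = (5,6) ∈ E(G2) ✓
  (2,8) → (φ(2),φ(8)) = (5,8) ∈ E(G2) ✓
  (3,5) → (φ(3),φ(5)) = (0,7) ∈ E(G2) ✓
  (4,6) → (φ(4),φ(6)) = (1,4) ∈ E(G2) ✓
  (4,7) → (φ(4),φ(7)) = (4,6) ∈ E(G2) ✓
  (5,6) → (φ(5),φ(6)) = (0,1) ∈ E(G2) ✓
  (7,8) → (φ(7),φ(8)) = (6,8) ∈ E(G2) ✓
All 15 edges of G1 map to edges of G2, and |E(G1)| = |E(G2)| = 15, so φ is a bijection on edges as well as vertices. Hence G1 ≅ G2.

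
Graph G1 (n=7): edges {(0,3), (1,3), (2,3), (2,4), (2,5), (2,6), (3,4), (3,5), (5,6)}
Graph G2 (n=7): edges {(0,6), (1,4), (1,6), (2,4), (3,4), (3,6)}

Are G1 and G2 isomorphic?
No, not isomorphic

The graphs are NOT isomorphic.

Counting triangles (3-cliques): G1 has 3, G2 has 0.
Triangle count is an isomorphism invariant, so differing triangle counts rule out isomorphism.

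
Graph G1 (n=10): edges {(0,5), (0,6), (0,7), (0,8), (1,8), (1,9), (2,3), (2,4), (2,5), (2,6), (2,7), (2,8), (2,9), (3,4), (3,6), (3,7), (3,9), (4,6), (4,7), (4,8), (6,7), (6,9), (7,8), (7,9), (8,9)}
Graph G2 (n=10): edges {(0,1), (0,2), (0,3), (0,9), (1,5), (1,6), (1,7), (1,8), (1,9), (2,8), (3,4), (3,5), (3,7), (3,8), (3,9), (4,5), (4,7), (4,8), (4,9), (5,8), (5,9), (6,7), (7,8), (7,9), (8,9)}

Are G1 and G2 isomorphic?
Yes, isomorphic

The graphs are isomorphic.
One valid mapping φ: V(G1) → V(G2): 0→0, 1→6, 2→8, 3→4, 4→5, 5→2, 6→3, 7→9, 8→1, 9→7

Verify φ preserves adjacency — for each edge of G1, its image is an edge of G2:
  (0,5) → (φ(0),φ(5)) = (0,2) ∈ E(G2) ✓
  (0,6) → (φ(0),φ(6)) = (0,3) ∈ E(G2) ✓
  (0,7) → (φ(0),φ(7)) = (0,9) ∈ E(G2) ✓
  (0,8) → (φ(0),φ(8)) = (0,1) ∈ E(G2) ✓
  (1,8) → (φ(1),φ(8)) = (1,6) ∈ E(G2) ✓
  (1,9) → (φ(1),φ(9)) = (6,7) ∈ E(G2) ✓
  (2,3) → (φ(2),φ(3)) = (4,8) ∈ E(G2) ✓
  (2,4) → (φ(2),φ(4)) = (5,8) ∈ E(G2) ✓
  (2,5) → (φ(2),φ(5)) = (2,8) ∈ E(G2) ✓
  (2,6) → (φ(2),φ(6)) = (3,8) ∈ E(G2) ✓
  (2,7) → (φ(2),φ(7)) = (8,9) ∈ E(G2) ✓
  (2,8) → (φ(2),φ(8)) = (1,8) ∈ E(G2) ✓
  (2,9) → (φ(2),φ(9)) = (7,8) ∈ E(G2) ✓
  (3,4) → (φ(3),φ(4)) = (4,5) ∈ E(G2) ✓
  (3,6) → (φ(3),φ(6)) = (3,4) ∈ E(G2) ✓
  (3,7) → (φ(3),φ(7)) = (4,9) ∈ E(G2) ✓
  (3,9) → (φ(3),φ(9)) = (4,7) ∈ E(G2) ✓
  (4,6) → (φ(4),φ(6)) = (3,5) ∈ E(G2) ✓
  (4,7) → (φ(4),φ(7)) = (5,9) ∈ E(G2) ✓
  (4,8) → (φ(4),φ(8)) = (1,5) ∈ E(G2) ✓
  (6,7) → (φ(6),φ(7)) = (3,9) ∈ E(G2) ✓
  (6,9) → (φ(6),φ(9)) = (3,7) ∈ E(G2) ✓
  (7,8) → (φ(7),φ(8)) = (1,9) ∈ E(G2) ✓
  (7,9) → (φ(7),φ(9)) = (7,9) ∈ E(G2) ✓
  (8,9) → (φ(8),φ(9)) = (1,7) ∈ E(G2) ✓
All 25 edges of G1 map to edges of G2, and |E(G1)| = |E(G2)| = 25, so φ is a bijection on edges as well as vertices. Hence G1 ≅ G2.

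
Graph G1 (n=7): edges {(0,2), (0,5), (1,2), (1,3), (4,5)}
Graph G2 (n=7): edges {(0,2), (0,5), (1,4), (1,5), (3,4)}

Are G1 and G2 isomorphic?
Yes, isomorphic

The graphs are isomorphic.
One valid mapping φ: V(G1) → V(G2): 0→1, 1→0, 2→5, 3→2, 4→3, 5→4, 6→6

Verify φ preserves adjacency — for each edge of G1, its image is an edge of G2:
  (0,2) → (φ(0),φ(2)) = (1,5) ∈ E(G2) ✓
  (0,5) → (φ(0),φ(5)) = (1,4) ∈ E(G2) ✓
  (1,2) → (φ(1),φ(2)) = (0,5) ∈ E(G2) ✓
  (1,3) → (φ(1),φ(3)) = (0,2) ∈ E(G2) ✓
  (4,5) → (φ(4),φ(5)) = (3,4) ∈ E(G2) ✓
All 5 edges of G1 map to edges of G2, and |E(G1)| = |E(G2)| = 5, so φ is a bijection on edges as well as vertices. Hence G1 ≅ G2.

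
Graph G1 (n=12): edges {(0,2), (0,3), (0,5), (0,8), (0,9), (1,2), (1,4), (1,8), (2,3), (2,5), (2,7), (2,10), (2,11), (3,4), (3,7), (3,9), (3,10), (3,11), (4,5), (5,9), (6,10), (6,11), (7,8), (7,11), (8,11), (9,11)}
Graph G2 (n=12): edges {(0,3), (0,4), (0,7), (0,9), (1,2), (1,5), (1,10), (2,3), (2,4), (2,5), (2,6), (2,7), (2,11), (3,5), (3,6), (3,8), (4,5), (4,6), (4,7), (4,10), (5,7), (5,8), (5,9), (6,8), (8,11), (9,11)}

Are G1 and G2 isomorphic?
Yes, isomorphic

The graphs are isomorphic.
One valid mapping φ: V(G1) → V(G2): 0→3, 1→9, 2→5, 3→2, 4→11, 5→8, 6→10, 7→7, 8→0, 9→6, 10→1, 11→4

Verify φ preserves adjacency — for each edge of G1, its image is an edge of G2:
  (0,2) → (φ(0),φ(2)) = (3,5) ∈ E(G2) ✓
  (0,3) → (φ(0),φ(3)) = (2,3) ∈ E(G2) ✓
  (0,5) → (φ(0),φ(5)) = (3,8) ∈ E(G2) ✓
  (0,8) → (φ(0),φ(8)) = (0,3) ∈ E(G2) ✓
  (0,9) → (φ(0),φ(9)) = (3,6) ∈ E(G2) ✓
  (1,2) → (φ(1),φ(2)) = (5,9) ∈ E(G2) ✓
  (1,4) → (φ(1),φ(4)) = (9,11) ∈ E(G2) ✓
  (1,8) → (φ(1),φ(8)) = (0,9) ∈ E(G2) ✓
  (2,3) → (φ(2),φ(3)) = (2,5) ∈ E(G2) ✓
  (2,5) → (φ(2),φ(5)) = (5,8) ∈ E(G2) ✓
  (2,7) → (φ(2),φ(7)) = (5,7) ∈ E(G2) ✓
  (2,10) → (φ(2),φ(10)) = (1,5) ∈ E(G2) ✓
  (2,11) → (φ(2),φ(11)) = (4,5) ∈ E(G2) ✓
  (3,4) → (φ(3),φ(4)) = (2,11) ∈ E(G2) ✓
  (3,7) → (φ(3),φ(7)) = (2,7) ∈ E(G2) ✓
  (3,9) → (φ(3),φ(9)) = (2,6) ∈ E(G2) ✓
  (3,10) → (φ(3),φ(10)) = (1,2) ∈ E(G2) ✓
  (3,11) → (φ(3),φ(11)) = (2,4) ∈ E(G2) ✓
  (4,5) → (φ(4),φ(5)) = (8,11) ∈ E(G2) ✓
  (5,9) → (φ(5),φ(9)) = (6,8) ∈ E(G2) ✓
  (6,10) → (φ(6),φ(10)) = (1,10) ∈ E(G2) ✓
  (6,11) → (φ(6),φ(11)) = (4,10) ∈ E(G2) ✓
  (7,8) → (φ(7),φ(8)) = (0,7) ∈ E(G2) ✓
  (7,11) → (φ(7),φ(11)) = (4,7) ∈ E(G2) ✓
  (8,11) → (φ(8),φ(11)) = (0,4) ∈ E(G2) ✓
  (9,11) → (φ(9),φ(11)) = (4,6) ∈ E(G2) ✓
All 26 edges of G1 map to edges of G2, and |E(G1)| = |E(G2)| = 26, so φ is a bijection on edges as well as vertices. Hence G1 ≅ G2.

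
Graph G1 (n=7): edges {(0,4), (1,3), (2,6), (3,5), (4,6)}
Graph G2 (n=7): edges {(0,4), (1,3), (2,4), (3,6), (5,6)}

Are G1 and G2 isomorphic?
Yes, isomorphic

The graphs are isomorphic.
One valid mapping φ: V(G1) → V(G2): 0→5, 1→2, 2→1, 3→4, 4→6, 5→0, 6→3

Verify φ preserves adjacency — for each edge of G1, its image is an edge of G2:
  (0,4) → (φ(0),φ(4)) = (5,6) ∈ E(G2) ✓
  (1,3) → (φ(1),φ(3)) = (2,4) ∈ E(G2) ✓
  (2,6) → (φ(2),φ(6)) = (1,3) ∈ E(G2) ✓
  (3,5) → (φ(3),φ(5)) = (0,4) ∈ E(G2) ✓
  (4,6) → (φ(4),φ(6)) = (3,6) ∈ E(G2) ✓
All 5 edges of G1 map to edges of G2, and |E(G1)| = |E(G2)| = 5, so φ is a bijection on edges as well as vertices. Hence G1 ≅ G2.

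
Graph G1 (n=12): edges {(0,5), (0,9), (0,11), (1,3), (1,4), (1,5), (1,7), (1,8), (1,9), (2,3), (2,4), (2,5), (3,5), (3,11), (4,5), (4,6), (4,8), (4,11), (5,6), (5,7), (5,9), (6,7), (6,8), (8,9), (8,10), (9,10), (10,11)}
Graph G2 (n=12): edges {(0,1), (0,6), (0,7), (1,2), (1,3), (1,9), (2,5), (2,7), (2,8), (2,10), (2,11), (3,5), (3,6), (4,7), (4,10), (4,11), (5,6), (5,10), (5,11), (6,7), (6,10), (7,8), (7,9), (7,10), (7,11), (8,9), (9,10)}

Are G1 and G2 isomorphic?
Yes, isomorphic

The graphs are isomorphic.
One valid mapping φ: V(G1) → V(G2): 0→0, 1→10, 2→8, 3→9, 4→2, 5→7, 6→11, 7→4, 8→5, 9→6, 10→3, 11→1

Verify φ preserves adjacency — for each edge of G1, its image is an edge of G2:
  (0,5) → (φ(0),φ(5)) = (0,7) ∈ E(G2) ✓
  (0,9) → (φ(0),φ(9)) = (0,6) ∈ E(G2) ✓
  (0,11) → (φ(0),φ(11)) = (0,1) ∈ E(G2) ✓
  (1,3) → (φ(1),φ(3)) = (9,10) ∈ E(G2) ✓
  (1,4) → (φ(1),φ(4)) = (2,10) ∈ E(G2) ✓
  (1,5) → (φ(1),φ(5)) = (7,10) ∈ E(G2) ✓
  (1,7) → (φ(1),φ(7)) = (4,10) ∈ E(G2) ✓
  (1,8) → (φ(1),φ(8)) = (5,10) ∈ E(G2) ✓
  (1,9) → (φ(1),φ(9)) = (6,10) ∈ E(G2) ✓
  (2,3) → (φ(2),φ(3)) = (8,9) ∈ E(G2) ✓
  (2,4) → (φ(2),φ(4)) = (2,8) ∈ E(G2) ✓
  (2,5) → (φ(2),φ(5)) = (7,8) ∈ E(G2) ✓
  (3,5) → (φ(3),φ(5)) = (7,9) ∈ E(G2) ✓
  (3,11) → (φ(3),φ(11)) = (1,9) ∈ E(G2) ✓
  (4,5) → (φ(4),φ(5)) = (2,7) ∈ E(G2) ✓
  (4,6) → (φ(4),φ(6)) = (2,11) ∈ E(G2) ✓
  (4,8) → (φ(4),φ(8)) = (2,5) ∈ E(G2) ✓
  (4,11) → (φ(4),φ(11)) = (1,2) ∈ E(G2) ✓
  (5,6) → (φ(5),φ(6)) = (7,11) ∈ E(G2) ✓
  (5,7) → (φ(5),φ(7)) = (4,7) ∈ E(G2) ✓
  (5,9) → (φ(5),φ(9)) = (6,7) ∈ E(G2) ✓
  (6,7) → (φ(6),φ(7)) = (4,11) ∈ E(G2) ✓
  (6,8) → (φ(6),φ(8)) = (5,11) ∈ E(G2) ✓
  (8,9) → (φ(8),φ(9)) = (5,6) ∈ E(G2) ✓
  (8,10) → (φ(8),φ(10)) = (3,5) ∈ E(G2) ✓
  (9,10) → (φ(9),φ(10)) = (3,6) ∈ E(G2) ✓
  (10,11) → (φ(10),φ(11)) = (1,3) ∈ E(G2) ✓
All 27 edges of G1 map to edges of G2, and |E(G1)| = |E(G2)| = 27, so φ is a bijection on edges as well as vertices. Hence G1 ≅ G2.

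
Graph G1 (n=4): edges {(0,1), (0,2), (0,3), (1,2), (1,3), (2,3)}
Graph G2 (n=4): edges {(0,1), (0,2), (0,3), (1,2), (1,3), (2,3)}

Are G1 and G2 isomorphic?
Yes, isomorphic

The graphs are isomorphic.
One valid mapping φ: V(G1) → V(G2): 0→1, 1→2, 2→0, 3→3

Verify φ preserves adjacency — for each edge of G1, its image is an edge of G2:
  (0,1) → (φ(0),φ(1)) = (1,2) ∈ E(G2) ✓
  (0,2) → (φ(0),φ(2)) = (0,1) ∈ E(G2) ✓
  (0,3) → (φ(0),φ(3)) = (1,3) ∈ E(G2) ✓
  (1,2) → (φ(1),φ(2)) = (0,2) ∈ E(G2) ✓
  (1,3) → (φ(1),φ(3)) = (2,3) ∈ E(G2) ✓
  (2,3) → (φ(2),φ(3)) = (0,3) ∈ E(G2) ✓
All 6 edges of G1 map to edges of G2, and |E(G1)| = |E(G2)| = 6, so φ is a bijection on edges as well as vertices. Hence G1 ≅ G2.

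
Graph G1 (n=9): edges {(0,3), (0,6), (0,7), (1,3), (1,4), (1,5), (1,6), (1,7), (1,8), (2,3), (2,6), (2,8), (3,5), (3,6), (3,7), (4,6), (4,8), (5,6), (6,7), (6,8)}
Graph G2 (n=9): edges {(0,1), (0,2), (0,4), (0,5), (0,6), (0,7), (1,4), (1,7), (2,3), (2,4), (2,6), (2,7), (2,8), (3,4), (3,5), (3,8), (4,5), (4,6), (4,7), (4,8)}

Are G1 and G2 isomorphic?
Yes, isomorphic

The graphs are isomorphic.
One valid mapping φ: V(G1) → V(G2): 0→1, 1→2, 2→5, 3→0, 4→8, 5→6, 6→4, 7→7, 8→3

Verify φ preserves adjacency — for each edge of G1, its image is an edge of G2:
  (0,3) → (φ(0),φ(3)) = (0,1) ∈ E(G2) ✓
  (0,6) → (φ(0),φ(6)) = (1,4) ∈ E(G2) ✓
  (0,7) → (φ(0),φ(7)) = (1,7) ∈ E(G2) ✓
  (1,3) → (φ(1),φ(3)) = (0,2) ∈ E(G2) ✓
  (1,4) → (φ(1),φ(4)) = (2,8) ∈ E(G2) ✓
  (1,5) → (φ(1),φ(5)) = (2,6) ∈ E(G2) ✓
  (1,6) → (φ(1),φ(6)) = (2,4) ∈ E(G2) ✓
  (1,7) → (φ(1),φ(7)) = (2,7) ∈ E(G2) ✓
  (1,8) → (φ(1),φ(8)) = (2,3) ∈ E(G2) ✓
  (2,3) → (φ(2),φ(3)) = (0,5) ∈ E(G2) ✓
  (2,6) → (φ(2),φ(6)) = (4,5) ∈ E(G2) ✓
  (2,8) → (φ(2),φ(8)) = (3,5) ∈ E(G2) ✓
  (3,5) → (φ(3),φ(5)) = (0,6) ∈ E(G2) ✓
  (3,6) → (φ(3),φ(6)) = (0,4) ∈ E(G2) ✓
  (3,7) → (φ(3),φ(7)) = (0,7) ∈ E(G2) ✓
  (4,6) → (φ(4),φ(6)) = (4,8) ∈ E(G2) ✓
  (4,8) → (φ(4),φ(8)) = (3,8) ∈ E(G2) ✓
  (5,6) → (φ(5),φ(6)) = (4,6) ∈ E(G2) ✓
  (6,7) → (φ(6),φ(7)) = (4,7) ∈ E(G2) ✓
  (6,8) → (φ(6),φ(8)) = (3,4) ∈ E(G2) ✓
All 20 edges of G1 map to edges of G2, and |E(G1)| = |E(G2)| = 20, so φ is a bijection on edges as well as vertices. Hence G1 ≅ G2.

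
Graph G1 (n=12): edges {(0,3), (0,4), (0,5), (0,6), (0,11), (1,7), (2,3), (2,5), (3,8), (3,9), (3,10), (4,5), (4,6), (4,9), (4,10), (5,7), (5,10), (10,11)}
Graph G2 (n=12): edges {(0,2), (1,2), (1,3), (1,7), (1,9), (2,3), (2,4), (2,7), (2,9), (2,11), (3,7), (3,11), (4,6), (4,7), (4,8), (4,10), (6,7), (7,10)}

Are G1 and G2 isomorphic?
No, not isomorphic

The graphs are NOT isomorphic.

Counting triangles (3-cliques): G1 has 3, G2 has 9.
Triangle count is an isomorphism invariant, so differing triangle counts rule out isomorphism.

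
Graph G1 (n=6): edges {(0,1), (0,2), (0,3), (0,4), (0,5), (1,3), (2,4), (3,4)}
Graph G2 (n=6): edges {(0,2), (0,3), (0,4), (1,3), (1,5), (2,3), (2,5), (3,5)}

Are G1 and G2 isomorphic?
No, not isomorphic

The graphs are NOT isomorphic.

Degrees in G1: deg(0)=5, deg(1)=2, deg(2)=2, deg(3)=3, deg(4)=3, deg(5)=1.
Sorted degree sequence of G1: [5, 3, 3, 2, 2, 1].
Degrees in G2: deg(0)=3, deg(1)=2, deg(2)=3, deg(3)=4, deg(4)=1, deg(5)=3.
Sorted degree sequence of G2: [4, 3, 3, 3, 2, 1].
The (sorted) degree sequence is an isomorphism invariant, so since G1 and G2 have different degree sequences they cannot be isomorphic.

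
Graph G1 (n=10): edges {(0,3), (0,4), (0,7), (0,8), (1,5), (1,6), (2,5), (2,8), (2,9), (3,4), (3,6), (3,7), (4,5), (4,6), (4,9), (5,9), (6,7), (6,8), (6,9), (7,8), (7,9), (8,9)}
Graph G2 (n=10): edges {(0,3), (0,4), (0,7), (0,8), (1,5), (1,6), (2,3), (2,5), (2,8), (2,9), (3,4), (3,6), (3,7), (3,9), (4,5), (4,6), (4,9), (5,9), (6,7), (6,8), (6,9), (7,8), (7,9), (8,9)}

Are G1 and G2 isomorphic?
No, not isomorphic

The graphs are NOT isomorphic.

Counting edges: G1 has 22 edge(s); G2 has 24 edge(s).
Edge count is an isomorphism invariant (a bijection on vertices induces a bijection on edges), so differing edge counts rule out isomorphism.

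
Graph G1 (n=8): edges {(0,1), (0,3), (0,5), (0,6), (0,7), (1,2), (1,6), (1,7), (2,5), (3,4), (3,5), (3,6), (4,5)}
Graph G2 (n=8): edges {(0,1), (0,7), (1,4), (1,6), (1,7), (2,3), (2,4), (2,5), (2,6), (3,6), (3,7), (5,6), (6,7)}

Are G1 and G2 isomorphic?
Yes, isomorphic

The graphs are isomorphic.
One valid mapping φ: V(G1) → V(G2): 0→6, 1→2, 2→4, 3→7, 4→0, 5→1, 6→3, 7→5

Verify φ preserves adjacency — for each edge of G1, its image is an edge of G2:
  (0,1) → (φ(0),φ(1)) = (2,6) ∈ E(G2) ✓
  (0,3) → (φ(0),φ(3)) = (6,7) ∈ E(G2) ✓
  (0,5) → (φ(0),φ(5)) = (1,6) ∈ E(G2) ✓
  (0,6) → (φ(0),φ(6)) = (3,6) ∈ E(G2) ✓
  (0,7) → (φ(0),φ(7)) = (5,6) ∈ E(G2) ✓
  (1,2) → (φ(1),φ(2)) = (2,4) ∈ E(G2) ✓
  (1,6) → (φ(1),φ(6)) = (2,3) ∈ E(G2) ✓
  (1,7) → (φ(1),φ(7)) = (2,5) ∈ E(G2) ✓
  (2,5) → (φ(2),φ(5)) = (1,4) ∈ E(G2) ✓
  (3,4) → (φ(3),φ(4)) = (0,7) ∈ E(G2) ✓
  (3,5) → (φ(3),φ(5)) = (1,7) ∈ E(G2) ✓
  (3,6) → (φ(3),φ(6)) = (3,7) ∈ E(G2) ✓
  (4,5) → (φ(4),φ(5)) = (0,1) ∈ E(G2) ✓
All 13 edges of G1 map to edges of G2, and |E(G1)| = |E(G2)| = 13, so φ is a bijection on edges as well as vertices. Hence G1 ≅ G2.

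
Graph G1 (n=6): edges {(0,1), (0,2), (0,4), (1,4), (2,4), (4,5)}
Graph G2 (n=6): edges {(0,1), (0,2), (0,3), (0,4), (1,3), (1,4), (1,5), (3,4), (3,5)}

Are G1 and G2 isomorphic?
No, not isomorphic

The graphs are NOT isomorphic.

Degrees in G1: deg(0)=3, deg(1)=2, deg(2)=2, deg(3)=0, deg(4)=4, deg(5)=1.
Sorted degree sequence of G1: [4, 3, 2, 2, 1, 0].
Degrees in G2: deg(0)=4, deg(1)=4, deg(2)=1, deg(3)=4, deg(4)=3, deg(5)=2.
Sorted degree sequence of G2: [4, 4, 4, 3, 2, 1].
The (sorted) degree sequence is an isomorphism invariant, so since G1 and G2 have different degree sequences they cannot be isomorphic.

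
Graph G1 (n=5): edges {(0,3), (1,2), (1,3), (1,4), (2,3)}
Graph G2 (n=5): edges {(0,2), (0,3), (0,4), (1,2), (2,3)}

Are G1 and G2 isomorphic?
Yes, isomorphic

The graphs are isomorphic.
One valid mapping φ: V(G1) → V(G2): 0→1, 1→0, 2→3, 3→2, 4→4

Verify φ preserves adjacency — for each edge of G1, its image is an edge of G2:
  (0,3) → (φ(0),φ(3)) = (1,2) ∈ E(G2) ✓
  (1,2) → (φ(1),φ(2)) = (0,3) ∈ E(G2) ✓
  (1,3) → (φ(1),φ(3)) = (0,2) ∈ E(G2) ✓
  (1,4) → (φ(1),φ(4)) = (0,4) ∈ E(G2) ✓
  (2,3) → (φ(2),φ(3)) = (2,3) ∈ E(G2) ✓
All 5 edges of G1 map to edges of G2, and |E(G1)| = |E(G2)| = 5, so φ is a bijection on edges as well as vertices. Hence G1 ≅ G2.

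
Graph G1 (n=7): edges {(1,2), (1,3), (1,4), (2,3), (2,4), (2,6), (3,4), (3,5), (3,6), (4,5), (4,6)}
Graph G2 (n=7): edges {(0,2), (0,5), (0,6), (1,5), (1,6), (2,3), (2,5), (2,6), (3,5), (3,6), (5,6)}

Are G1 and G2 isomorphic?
Yes, isomorphic

The graphs are isomorphic.
One valid mapping φ: V(G1) → V(G2): 0→4, 1→0, 2→2, 3→5, 4→6, 5→1, 6→3

Verify φ preserves adjacency — for each edge of G1, its image is an edge of G2:
  (1,2) → (φ(1),φ(2)) = (0,2) ∈ E(G2) ✓
  (1,3) → (φ(1),φ(3)) = (0,5) ∈ E(G2) ✓
  (1,4) → (φ(1),φ(4)) = (0,6) ∈ E(G2) ✓
  (2,3) → (φ(2),φ(3)) = (2,5) ∈ E(G2) ✓
  (2,4) → (φ(2),φ(4)) = (2,6) ∈ E(G2) ✓
  (2,6) → (φ(2),φ(6)) = (2,3) ∈ E(G2) ✓
  (3,4) → (φ(3),φ(4)) = (5,6) ∈ E(G2) ✓
  (3,5) → (φ(3),φ(5)) = (1,5) ∈ E(G2) ✓
  (3,6) → (φ(3),φ(6)) = (3,5) ∈ E(G2) ✓
  (4,5) → (φ(4),φ(5)) = (1,6) ∈ E(G2) ✓
  (4,6) → (φ(4),φ(6)) = (3,6) ∈ E(G2) ✓
All 11 edges of G1 map to edges of G2, and |E(G1)| = |E(G2)| = 11, so φ is a bijection on edges as well as vertices. Hence G1 ≅ G2.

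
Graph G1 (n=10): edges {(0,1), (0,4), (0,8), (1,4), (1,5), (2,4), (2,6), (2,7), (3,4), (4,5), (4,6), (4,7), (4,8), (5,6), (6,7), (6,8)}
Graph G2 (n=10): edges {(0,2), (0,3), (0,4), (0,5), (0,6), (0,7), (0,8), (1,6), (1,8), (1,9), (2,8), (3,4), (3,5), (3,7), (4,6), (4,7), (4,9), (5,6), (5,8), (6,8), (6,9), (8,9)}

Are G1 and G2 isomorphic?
No, not isomorphic

The graphs are NOT isomorphic.

Counting triangles (3-cliques): G1 has 9, G2 has 16.
Triangle count is an isomorphism invariant, so differing triangle counts rule out isomorphism.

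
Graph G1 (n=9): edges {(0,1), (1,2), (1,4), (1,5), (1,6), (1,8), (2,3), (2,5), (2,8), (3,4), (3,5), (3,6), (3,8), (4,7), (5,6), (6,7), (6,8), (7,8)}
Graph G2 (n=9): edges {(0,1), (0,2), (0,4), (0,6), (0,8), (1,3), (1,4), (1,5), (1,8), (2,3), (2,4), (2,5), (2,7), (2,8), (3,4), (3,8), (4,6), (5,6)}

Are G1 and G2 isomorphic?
Yes, isomorphic

The graphs are isomorphic.
One valid mapping φ: V(G1) → V(G2): 0→7, 1→2, 2→8, 3→1, 4→5, 5→3, 6→4, 7→6, 8→0

Verify φ preserves adjacency — for each edge of G1, its image is an edge of G2:
  (0,1) → (φ(0),φ(1)) = (2,7) ∈ E(G2) ✓
  (1,2) → (φ(1),φ(2)) = (2,8) ∈ E(G2) ✓
  (1,4) → (φ(1),φ(4)) = (2,5) ∈ E(G2) ✓
  (1,5) → (φ(1),φ(5)) = (2,3) ∈ E(G2) ✓
  (1,6) → (φ(1),φ(6)) = (2,4) ∈ E(G2) ✓
  (1,8) → (φ(1),φ(8)) = (0,2) ∈ E(G2) ✓
  (2,3) → (φ(2),φ(3)) = (1,8) ∈ E(G2) ✓
  (2,5) → (φ(2),φ(5)) = (3,8) ∈ E(G2) ✓
  (2,8) → (φ(2),φ(8)) = (0,8) ∈ E(G2) ✓
  (3,4) → (φ(3),φ(4)) = (1,5) ∈ E(G2) ✓
  (3,5) → (φ(3),φ(5)) = (1,3) ∈ E(G2) ✓
  (3,6) → (φ(3),φ(6)) = (1,4) ∈ E(G2) ✓
  (3,8) → (φ(3),φ(8)) = (0,1) ∈ E(G2) ✓
  (4,7) → (φ(4),φ(7)) = (5,6) ∈ E(G2) ✓
  (5,6) → (φ(5),φ(6)) = (3,4) ∈ E(G2) ✓
  (6,7) → (φ(6),φ(7)) = (4,6) ∈ E(G2) ✓
  (6,8) → (φ(6),φ(8)) = (0,4) ∈ E(G2) ✓
  (7,8) → (φ(7),φ(8)) = (0,6) ∈ E(G2) ✓
All 18 edges of G1 map to edges of G2, and |E(G1)| = |E(G2)| = 18, so φ is a bijection on edges as well as vertices. Hence G1 ≅ G2.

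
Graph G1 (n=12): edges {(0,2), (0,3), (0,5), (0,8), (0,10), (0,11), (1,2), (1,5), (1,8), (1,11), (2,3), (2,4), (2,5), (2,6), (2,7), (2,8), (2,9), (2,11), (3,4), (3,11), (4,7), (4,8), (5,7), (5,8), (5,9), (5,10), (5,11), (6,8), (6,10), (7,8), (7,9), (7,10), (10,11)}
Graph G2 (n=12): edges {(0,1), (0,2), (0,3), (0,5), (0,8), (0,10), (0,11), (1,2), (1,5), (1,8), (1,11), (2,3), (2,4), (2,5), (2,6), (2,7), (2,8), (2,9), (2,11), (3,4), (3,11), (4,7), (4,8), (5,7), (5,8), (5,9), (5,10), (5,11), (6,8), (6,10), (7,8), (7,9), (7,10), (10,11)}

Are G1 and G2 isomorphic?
No, not isomorphic

The graphs are NOT isomorphic.

Counting edges: G1 has 33 edge(s); G2 has 34 edge(s).
Edge count is an isomorphism invariant (a bijection on vertices induces a bijection on edges), so differing edge counts rule out isomorphism.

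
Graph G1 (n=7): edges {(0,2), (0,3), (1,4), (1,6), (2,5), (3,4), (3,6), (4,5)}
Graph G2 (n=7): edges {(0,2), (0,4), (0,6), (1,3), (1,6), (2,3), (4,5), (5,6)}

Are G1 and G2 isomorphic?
Yes, isomorphic

The graphs are isomorphic.
One valid mapping φ: V(G1) → V(G2): 0→1, 1→4, 2→3, 3→6, 4→0, 5→2, 6→5

Verify φ preserves adjacency — for each edge of G1, its image is an edge of G2:
  (0,2) → (φ(0),φ(2)) = (1,3) ∈ E(G2) ✓
  (0,3) → (φ(0),φ(3)) = (1,6) ∈ E(G2) ✓
  (1,4) → (φ(1),φ(4)) = (0,4) ∈ E(G2) ✓
  (1,6) → (φ(1),φ(6)) = (4,5) ∈ E(G2) ✓
  (2,5) → (φ(2),φ(5)) = (2,3) ∈ E(G2) ✓
  (3,4) → (φ(3),φ(4)) = (0,6) ∈ E(G2) ✓
  (3,6) → (φ(3),φ(6)) = (5,6) ∈ E(G2) ✓
  (4,5) → (φ(4),φ(5)) = (0,2) ∈ E(G2) ✓
All 8 edges of G1 map to edges of G2, and |E(G1)| = |E(G2)| = 8, so φ is a bijection on edges as well as vertices. Hence G1 ≅ G2.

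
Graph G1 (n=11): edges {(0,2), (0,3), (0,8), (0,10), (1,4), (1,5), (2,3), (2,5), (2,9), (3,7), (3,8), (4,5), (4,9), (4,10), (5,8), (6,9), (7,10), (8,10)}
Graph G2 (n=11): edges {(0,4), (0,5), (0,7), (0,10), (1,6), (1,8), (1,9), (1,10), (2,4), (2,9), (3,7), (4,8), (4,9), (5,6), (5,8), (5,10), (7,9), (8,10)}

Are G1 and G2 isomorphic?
Yes, isomorphic

The graphs are isomorphic.
One valid mapping φ: V(G1) → V(G2): 0→10, 1→2, 2→0, 3→5, 4→9, 5→4, 6→3, 7→6, 8→8, 9→7, 10→1

Verify φ preserves adjacency — for each edge of G1, its image is an edge of G2:
  (0,2) → (φ(0),φ(2)) = (0,10) ∈ E(G2) ✓
  (0,3) → (φ(0),φ(3)) = (5,10) ∈ E(G2) ✓
  (0,8) → (φ(0),φ(8)) = (8,10) ∈ E(G2) ✓
  (0,10) → (φ(0),φ(10)) = (1,10) ∈ E(G2) ✓
  (1,4) → (φ(1),φ(4)) = (2,9) ∈ E(G2) ✓
  (1,5) → (φ(1),φ(5)) = (2,4) ∈ E(G2) ✓
  (2,3) → (φ(2),φ(3)) = (0,5) ∈ E(G2) ✓
  (2,5) → (φ(2),φ(5)) = (0,4) ∈ E(G2) ✓
  (2,9) → (φ(2),φ(9)) = (0,7) ∈ E(G2) ✓
  (3,7) → (φ(3),φ(7)) = (5,6) ∈ E(G2) ✓
  (3,8) → (φ(3),φ(8)) = (5,8) ∈ E(G2) ✓
  (4,5) → (φ(4),φ(5)) = (4,9) ∈ E(G2) ✓
  (4,9) → (φ(4),φ(9)) = (7,9) ∈ E(G2) ✓
  (4,10) → (φ(4),φ(10)) = (1,9) ∈ E(G2) ✓
  (5,8) → (φ(5),φ(8)) = (4,8) ∈ E(G2) ✓
  (6,9) → (φ(6),φ(9)) = (3,7) ∈ E(G2) ✓
  (7,10) → (φ(7),φ(10)) = (1,6) ∈ E(G2) ✓
  (8,10) → (φ(8),φ(10)) = (1,8) ∈ E(G2) ✓
All 18 edges of G1 map to edges of G2, and |E(G1)| = |E(G2)| = 18, so φ is a bijection on edges as well as vertices. Hence G1 ≅ G2.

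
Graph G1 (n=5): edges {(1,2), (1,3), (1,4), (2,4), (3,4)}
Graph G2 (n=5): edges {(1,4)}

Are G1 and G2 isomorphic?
No, not isomorphic

The graphs are NOT isomorphic.

Counting triangles (3-cliques): G1 has 2, G2 has 0.
Triangle count is an isomorphism invariant, so differing triangle counts rule out isomorphism.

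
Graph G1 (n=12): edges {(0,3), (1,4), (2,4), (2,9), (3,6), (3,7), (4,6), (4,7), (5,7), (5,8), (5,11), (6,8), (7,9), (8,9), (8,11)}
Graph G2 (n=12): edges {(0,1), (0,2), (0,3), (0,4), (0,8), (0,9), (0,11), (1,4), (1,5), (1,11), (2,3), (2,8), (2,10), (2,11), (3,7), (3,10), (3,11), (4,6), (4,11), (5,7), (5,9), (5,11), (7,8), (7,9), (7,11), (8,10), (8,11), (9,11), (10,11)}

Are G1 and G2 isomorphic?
No, not isomorphic

The graphs are NOT isomorphic.

Connected components of G1: 2 component(s) with vertex sets [[10], [0, 1, 2, 3, 4, 5, 6, 7, 8, 9, 11]], sizes [1, 11].
Connected components of G2: 1 component(s) with vertex sets [[0, 1, 2, 3, 4, 5, 6, 7, 8, 9, 10, 11]], sizes [12].
The number of connected components (and the multiset of component sizes) is an isomorphism invariant — an isomorphism maps each component of G1 bijectively onto a component of G2. Since G1 has 2 component(s) and G2 has 1, they cannot be isomorphic.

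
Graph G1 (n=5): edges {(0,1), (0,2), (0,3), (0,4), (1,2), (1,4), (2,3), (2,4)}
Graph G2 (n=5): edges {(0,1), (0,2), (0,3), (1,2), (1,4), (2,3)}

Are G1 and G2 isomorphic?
No, not isomorphic

The graphs are NOT isomorphic.

Counting edges: G1 has 8 edge(s); G2 has 6 edge(s).
Edge count is an isomorphism invariant (a bijection on vertices induces a bijection on edges), so differing edge counts rule out isomorphism.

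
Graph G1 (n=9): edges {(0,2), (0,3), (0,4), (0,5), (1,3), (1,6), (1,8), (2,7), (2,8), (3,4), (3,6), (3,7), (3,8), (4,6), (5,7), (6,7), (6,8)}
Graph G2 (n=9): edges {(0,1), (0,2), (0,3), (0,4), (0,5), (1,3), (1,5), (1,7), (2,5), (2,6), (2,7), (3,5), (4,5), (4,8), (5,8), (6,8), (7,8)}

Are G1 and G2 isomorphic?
Yes, isomorphic

The graphs are isomorphic.
One valid mapping φ: V(G1) → V(G2): 0→8, 1→3, 2→7, 3→5, 4→4, 5→6, 6→0, 7→2, 8→1

Verify φ preserves adjacency — for each edge of G1, its image is an edge of G2:
  (0,2) → (φ(0),φ(2)) = (7,8) ∈ E(G2) ✓
  (0,3) → (φ(0),φ(3)) = (5,8) ∈ E(G2) ✓
  (0,4) → (φ(0),φ(4)) = (4,8) ∈ E(G2) ✓
  (0,5) → (φ(0),φ(5)) = (6,8) ∈ E(G2) ✓
  (1,3) → (φ(1),φ(3)) = (3,5) ∈ E(G2) ✓
  (1,6) → (φ(1),φ(6)) = (0,3) ∈ E(G2) ✓
  (1,8) → (φ(1),φ(8)) = (1,3) ∈ E(G2) ✓
  (2,7) → (φ(2),φ(7)) = (2,7) ∈ E(G2) ✓
  (2,8) → (φ(2),φ(8)) = (1,7) ∈ E(G2) ✓
  (3,4) → (φ(3),φ(4)) = (4,5) ∈ E(G2) ✓
  (3,6) → (φ(3),φ(6)) = (0,5) ∈ E(G2) ✓
  (3,7) → (φ(3),φ(7)) = (2,5) ∈ E(G2) ✓
  (3,8) → (φ(3),φ(8)) = (1,5) ∈ E(G2) ✓
  (4,6) → (φ(4),φ(6)) = (0,4) ∈ E(G2) ✓
  (5,7) → (φ(5),φ(7)) = (2,6) ∈ E(G2) ✓
  (6,7) → (φ(6),φ(7)) = (0,2) ∈ E(G2) ✓
  (6,8) → (φ(6),φ(8)) = (0,1) ∈ E(G2) ✓
All 17 edges of G1 map to edges of G2, and |E(G1)| = |E(G2)| = 17, so φ is a bijection on edges as well as vertices. Hence G1 ≅ G2.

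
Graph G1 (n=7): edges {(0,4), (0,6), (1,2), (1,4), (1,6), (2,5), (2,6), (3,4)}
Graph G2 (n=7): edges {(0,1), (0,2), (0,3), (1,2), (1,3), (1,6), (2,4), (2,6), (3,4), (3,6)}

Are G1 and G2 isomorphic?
No, not isomorphic

The graphs are NOT isomorphic.

Degrees in G1: deg(0)=2, deg(1)=3, deg(2)=3, deg(3)=1, deg(4)=3, deg(5)=1, deg(6)=3.
Sorted degree sequence of G1: [3, 3, 3, 3, 2, 1, 1].
Degrees in G2: deg(0)=3, deg(1)=4, deg(2)=4, deg(3)=4, deg(4)=2, deg(5)=0, deg(6)=3.
Sorted degree sequence of G2: [4, 4, 4, 3, 3, 2, 0].
The (sorted) degree sequence is an isomorphism invariant, so since G1 and G2 have different degree sequences they cannot be isomorphic.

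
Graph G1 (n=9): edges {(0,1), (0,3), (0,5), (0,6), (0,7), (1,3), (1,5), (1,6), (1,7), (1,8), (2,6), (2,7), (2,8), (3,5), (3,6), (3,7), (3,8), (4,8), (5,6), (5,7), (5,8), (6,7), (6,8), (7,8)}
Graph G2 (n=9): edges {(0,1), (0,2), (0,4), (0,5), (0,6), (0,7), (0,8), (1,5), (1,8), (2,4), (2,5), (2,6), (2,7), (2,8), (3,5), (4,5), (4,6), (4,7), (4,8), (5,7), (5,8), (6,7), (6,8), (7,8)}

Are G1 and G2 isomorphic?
Yes, isomorphic

The graphs are isomorphic.
One valid mapping φ: V(G1) → V(G2): 0→6, 1→7, 2→1, 3→4, 4→3, 5→2, 6→8, 7→0, 8→5

Verify φ preserves adjacency — for each edge of G1, its image is an edge of G2:
  (0,1) → (φ(0),φ(1)) = (6,7) ∈ E(G2) ✓
  (0,3) → (φ(0),φ(3)) = (4,6) ∈ E(G2) ✓
  (0,5) → (φ(0),φ(5)) = (2,6) ∈ E(G2) ✓
  (0,6) → (φ(0),φ(6)) = (6,8) ∈ E(G2) ✓
  (0,7) → (φ(0),φ(7)) = (0,6) ∈ E(G2) ✓
  (1,3) → (φ(1),φ(3)) = (4,7) ∈ E(G2) ✓
  (1,5) → (φ(1),φ(5)) = (2,7) ∈ E(G2) ✓
  (1,6) → (φ(1),φ(6)) = (7,8) ∈ E(G2) ✓
  (1,7) → (φ(1),φ(7)) = (0,7) ∈ E(G2) ✓
  (1,8) → (φ(1),φ(8)) = (5,7) ∈ E(G2) ✓
  (2,6) → (φ(2),φ(6)) = (1,8) ∈ E(G2) ✓
  (2,7) → (φ(2),φ(7)) = (0,1) ∈ E(G2) ✓
  (2,8) → (φ(2),φ(8)) = (1,5) ∈ E(G2) ✓
  (3,5) → (φ(3),φ(5)) = (2,4) ∈ E(G2) ✓
  (3,6) → (φ(3),φ(6)) = (4,8) ∈ E(G2) ✓
  (3,7) → (φ(3),φ(7)) = (0,4) ∈ E(G2) ✓
  (3,8) → (φ(3),φ(8)) = (4,5) ∈ E(G2) ✓
  (4,8) → (φ(4),φ(8)) = (3,5) ∈ E(G2) ✓
  (5,6) → (φ(5),φ(6)) = (2,8) ∈ E(G2) ✓
  (5,7) → (φ(5),φ(7)) = (0,2) ∈ E(G2) ✓
  (5,8) → (φ(5),φ(8)) = (2,5) ∈ E(G2) ✓
  (6,7) → (φ(6),φ(7)) = (0,8) ∈ E(G2) ✓
  (6,8) → (φ(6),φ(8)) = (5,8) ∈ E(G2) ✓
  (7,8) → (φ(7),φ(8)) = (0,5) ∈ E(G2) ✓
All 24 edges of G1 map to edges of G2, and |E(G1)| = |E(G2)| = 24, so φ is a bijection on edges as well as vertices. Hence G1 ≅ G2.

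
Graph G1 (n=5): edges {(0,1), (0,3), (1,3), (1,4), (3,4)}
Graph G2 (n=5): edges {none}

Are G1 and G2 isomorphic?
No, not isomorphic

The graphs are NOT isomorphic.

Counting triangles (3-cliques): G1 has 2, G2 has 0.
Triangle count is an isomorphism invariant, so differing triangle counts rule out isomorphism.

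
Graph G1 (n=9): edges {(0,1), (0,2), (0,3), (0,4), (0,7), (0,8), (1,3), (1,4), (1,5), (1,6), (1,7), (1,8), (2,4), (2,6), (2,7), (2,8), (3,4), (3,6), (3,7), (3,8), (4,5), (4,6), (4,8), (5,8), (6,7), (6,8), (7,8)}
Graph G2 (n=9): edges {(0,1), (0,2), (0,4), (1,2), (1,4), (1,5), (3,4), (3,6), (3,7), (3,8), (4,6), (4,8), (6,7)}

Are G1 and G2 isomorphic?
No, not isomorphic

The graphs are NOT isomorphic.

Counting triangles (3-cliques): G1 has 36, G2 has 5.
Triangle count is an isomorphism invariant, so differing triangle counts rule out isomorphism.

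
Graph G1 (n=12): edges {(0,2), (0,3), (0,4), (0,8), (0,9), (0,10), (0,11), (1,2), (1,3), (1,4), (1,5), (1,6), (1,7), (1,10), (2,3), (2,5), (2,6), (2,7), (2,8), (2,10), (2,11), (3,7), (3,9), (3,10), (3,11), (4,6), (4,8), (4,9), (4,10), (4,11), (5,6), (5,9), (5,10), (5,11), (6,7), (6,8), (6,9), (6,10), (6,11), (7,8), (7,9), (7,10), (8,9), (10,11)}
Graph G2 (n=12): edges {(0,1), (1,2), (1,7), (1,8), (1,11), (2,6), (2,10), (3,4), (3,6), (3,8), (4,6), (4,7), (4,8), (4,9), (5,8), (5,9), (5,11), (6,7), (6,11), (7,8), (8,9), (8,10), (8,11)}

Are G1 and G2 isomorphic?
No, not isomorphic

The graphs are NOT isomorphic.

Degrees in G1: deg(0)=7, deg(1)=7, deg(2)=9, deg(3)=7, deg(4)=7, deg(5)=6, deg(6)=9, deg(7)=7, deg(8)=6, deg(9)=7, deg(10)=9, deg(11)=7.
Sorted degree sequence of G1: [9, 9, 9, 7, 7, 7, 7, 7, 7, 7, 6, 6].
Degrees in G2: deg(0)=1, deg(1)=5, deg(2)=3, deg(3)=3, deg(4)=5, deg(5)=3, deg(6)=5, deg(7)=4, deg(8)=8, deg(9)=3, deg(10)=2, deg(11)=4.
Sorted degree sequence of G2: [8, 5, 5, 5, 4, 4, 3, 3, 3, 3, 2, 1].
The (sorted) degree sequence is an isomorphism invariant, so since G1 and G2 have different degree sequences they cannot be isomorphic.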